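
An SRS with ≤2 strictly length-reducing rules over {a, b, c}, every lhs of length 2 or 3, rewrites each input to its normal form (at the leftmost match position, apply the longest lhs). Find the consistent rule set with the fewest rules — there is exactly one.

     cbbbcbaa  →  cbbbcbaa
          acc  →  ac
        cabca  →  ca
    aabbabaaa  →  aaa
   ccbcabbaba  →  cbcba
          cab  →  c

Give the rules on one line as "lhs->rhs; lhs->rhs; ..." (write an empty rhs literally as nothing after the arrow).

  | cbbbcbaa
  | acc => ac
  | cabca => cca => ca
  | aabbabaaa => ababaaa => abaaa => aaa

ab->; cc->c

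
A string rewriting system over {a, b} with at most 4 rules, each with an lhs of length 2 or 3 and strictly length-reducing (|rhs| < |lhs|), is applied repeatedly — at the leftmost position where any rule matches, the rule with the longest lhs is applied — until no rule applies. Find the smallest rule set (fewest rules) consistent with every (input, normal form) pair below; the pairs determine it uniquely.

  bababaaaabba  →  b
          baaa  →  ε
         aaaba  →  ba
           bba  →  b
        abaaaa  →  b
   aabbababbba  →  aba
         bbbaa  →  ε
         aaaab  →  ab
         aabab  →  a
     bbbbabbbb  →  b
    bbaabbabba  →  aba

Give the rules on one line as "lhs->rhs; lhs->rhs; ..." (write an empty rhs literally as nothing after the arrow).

  | bababaaaabba => babaaaaabba => baaaaaabba => aaaaaabba => aaabba => bba => aa => b
  | baaa => aaa => ε
  | aaaba => ba
  | bba => aa => b

aa->b; aaa->; baa->aa; bb->a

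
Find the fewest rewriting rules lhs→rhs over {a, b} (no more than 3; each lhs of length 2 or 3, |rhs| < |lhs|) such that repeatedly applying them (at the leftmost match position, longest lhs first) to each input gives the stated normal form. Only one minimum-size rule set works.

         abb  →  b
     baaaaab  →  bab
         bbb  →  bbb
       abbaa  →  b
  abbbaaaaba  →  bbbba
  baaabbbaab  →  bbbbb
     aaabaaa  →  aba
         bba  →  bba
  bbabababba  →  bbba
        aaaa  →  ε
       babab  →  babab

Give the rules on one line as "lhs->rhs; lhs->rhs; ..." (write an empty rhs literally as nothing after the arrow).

  | abb => b
  | baaaaab => baaab => bab
  | bbb
  | abbaa => baa => b

aa->; aab->bb; abb->b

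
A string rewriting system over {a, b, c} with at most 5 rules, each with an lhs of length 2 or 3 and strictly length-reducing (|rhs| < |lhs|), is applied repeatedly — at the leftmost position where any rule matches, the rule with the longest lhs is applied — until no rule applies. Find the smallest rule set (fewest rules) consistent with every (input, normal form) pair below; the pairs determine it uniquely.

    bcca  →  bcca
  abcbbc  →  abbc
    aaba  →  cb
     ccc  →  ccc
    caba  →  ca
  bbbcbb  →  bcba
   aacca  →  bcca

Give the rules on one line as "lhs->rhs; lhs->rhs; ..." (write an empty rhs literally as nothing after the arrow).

  | bcca
  | abcbbc => abaac => abbc
  | aaba => bba => cb
  | ccc

aa->b; bba->cb; cab->c; cbb->aa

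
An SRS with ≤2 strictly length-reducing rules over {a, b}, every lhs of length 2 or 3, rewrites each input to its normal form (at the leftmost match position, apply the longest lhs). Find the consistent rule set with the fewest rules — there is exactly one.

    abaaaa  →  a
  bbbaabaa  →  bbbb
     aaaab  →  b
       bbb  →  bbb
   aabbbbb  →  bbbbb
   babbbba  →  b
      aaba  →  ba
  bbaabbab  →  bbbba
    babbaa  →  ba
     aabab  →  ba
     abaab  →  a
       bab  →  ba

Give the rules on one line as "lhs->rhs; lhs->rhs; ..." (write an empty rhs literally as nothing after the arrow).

aa->; ab->a

  | abaaaa => aaaaa => aaa => a
  | bbbaabaa => bbbbaa => bbbb
  | aaaab => aab => b
  | bbb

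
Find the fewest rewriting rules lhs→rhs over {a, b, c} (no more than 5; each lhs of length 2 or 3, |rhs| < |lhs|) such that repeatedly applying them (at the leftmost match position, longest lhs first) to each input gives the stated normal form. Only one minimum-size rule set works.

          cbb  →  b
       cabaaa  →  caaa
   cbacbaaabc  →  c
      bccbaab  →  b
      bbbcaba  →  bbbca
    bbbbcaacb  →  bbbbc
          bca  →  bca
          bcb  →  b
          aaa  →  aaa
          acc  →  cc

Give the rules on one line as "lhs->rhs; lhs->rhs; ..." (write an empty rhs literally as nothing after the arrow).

  | cbb => b
  | cabaaa => caaa
  | cbacbaaabc => acbaaabc => cbaaabc => aaabc => abc => c
  | bccbaab => bcaab => bcb => b

aab->b; ab->; ac->c; cb->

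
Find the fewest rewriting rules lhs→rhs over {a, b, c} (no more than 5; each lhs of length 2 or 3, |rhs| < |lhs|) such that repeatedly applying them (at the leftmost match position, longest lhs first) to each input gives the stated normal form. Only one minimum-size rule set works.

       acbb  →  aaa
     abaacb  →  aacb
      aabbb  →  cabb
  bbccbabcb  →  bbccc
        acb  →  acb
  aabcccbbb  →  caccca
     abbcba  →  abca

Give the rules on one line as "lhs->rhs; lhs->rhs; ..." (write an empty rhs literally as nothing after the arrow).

  | acbb => aaa
  | abaacb => aacb
  | aabbb => cabb
  | bbccbabcb => bbccbcb => bbccc

aab->ca; ba->; bcb->c; cbb->aa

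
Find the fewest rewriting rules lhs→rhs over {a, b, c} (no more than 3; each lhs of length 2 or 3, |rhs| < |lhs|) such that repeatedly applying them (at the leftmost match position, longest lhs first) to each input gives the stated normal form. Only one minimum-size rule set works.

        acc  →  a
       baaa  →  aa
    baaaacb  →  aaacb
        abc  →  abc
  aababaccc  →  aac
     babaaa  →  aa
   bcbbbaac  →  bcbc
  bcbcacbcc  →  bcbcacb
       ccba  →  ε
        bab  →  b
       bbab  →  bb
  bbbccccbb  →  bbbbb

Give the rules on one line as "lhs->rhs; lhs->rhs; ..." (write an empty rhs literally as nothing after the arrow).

  | acc => a
  | baaa => aa
  | baaaacb => aaacb
  | abc

ba->; cc->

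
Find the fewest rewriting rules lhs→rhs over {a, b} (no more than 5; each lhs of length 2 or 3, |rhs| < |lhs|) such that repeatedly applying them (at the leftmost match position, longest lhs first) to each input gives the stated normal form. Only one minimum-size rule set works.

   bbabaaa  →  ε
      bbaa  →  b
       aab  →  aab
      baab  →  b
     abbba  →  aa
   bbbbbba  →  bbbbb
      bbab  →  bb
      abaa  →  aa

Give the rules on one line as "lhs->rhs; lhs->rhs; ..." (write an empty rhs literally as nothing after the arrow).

  | bbabaaa => bbaaa => ba => ε
  | bbaa => b
  | aab
  | baab => b

aba->a; abb->aa; ba->; baa->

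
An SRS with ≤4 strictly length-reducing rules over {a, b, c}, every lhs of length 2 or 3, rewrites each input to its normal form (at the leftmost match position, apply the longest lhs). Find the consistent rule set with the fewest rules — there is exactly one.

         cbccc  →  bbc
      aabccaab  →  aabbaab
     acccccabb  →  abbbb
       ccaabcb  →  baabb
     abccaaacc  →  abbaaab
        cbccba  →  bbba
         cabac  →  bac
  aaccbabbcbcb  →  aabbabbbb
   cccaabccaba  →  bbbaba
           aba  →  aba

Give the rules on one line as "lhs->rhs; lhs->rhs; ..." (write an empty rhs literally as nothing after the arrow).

  | cbccc => bccc => bbc
  | aabccaab => aabbaab
  | acccccabb => abcccabb => abbcabb => abbcbb => abbbb
  | ccaabcb => baabcb => baabb

ca->c; cb->b; cc->b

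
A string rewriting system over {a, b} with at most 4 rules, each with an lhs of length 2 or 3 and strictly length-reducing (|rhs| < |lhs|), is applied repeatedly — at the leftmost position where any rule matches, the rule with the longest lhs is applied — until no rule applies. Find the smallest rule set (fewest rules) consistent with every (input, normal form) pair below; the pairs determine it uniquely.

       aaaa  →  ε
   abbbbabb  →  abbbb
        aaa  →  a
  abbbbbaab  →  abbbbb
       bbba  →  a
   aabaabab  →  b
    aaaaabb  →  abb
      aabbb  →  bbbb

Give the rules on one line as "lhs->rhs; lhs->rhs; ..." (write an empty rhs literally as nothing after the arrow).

aa->b; ba->a; baa->; bab->

  | aaaa => baa => ε
  | abbbbabb => abbbb
  | aaa => ba => a
  | abbbbbaab => abbbbb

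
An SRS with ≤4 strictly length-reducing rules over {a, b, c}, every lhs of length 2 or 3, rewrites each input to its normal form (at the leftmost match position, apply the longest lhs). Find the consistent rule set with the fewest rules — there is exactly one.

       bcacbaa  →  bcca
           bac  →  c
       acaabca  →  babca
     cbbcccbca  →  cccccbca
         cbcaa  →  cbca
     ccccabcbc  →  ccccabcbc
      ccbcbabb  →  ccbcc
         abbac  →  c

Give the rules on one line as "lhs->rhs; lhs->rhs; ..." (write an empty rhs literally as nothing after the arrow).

aa->a; ac->b; bb->c

  | bcacbaa => bcbbaa => bccaa => bcca
  | bac => bb => c
  | acaabca => baabca => babca
  | cbbcccbca => cccccbca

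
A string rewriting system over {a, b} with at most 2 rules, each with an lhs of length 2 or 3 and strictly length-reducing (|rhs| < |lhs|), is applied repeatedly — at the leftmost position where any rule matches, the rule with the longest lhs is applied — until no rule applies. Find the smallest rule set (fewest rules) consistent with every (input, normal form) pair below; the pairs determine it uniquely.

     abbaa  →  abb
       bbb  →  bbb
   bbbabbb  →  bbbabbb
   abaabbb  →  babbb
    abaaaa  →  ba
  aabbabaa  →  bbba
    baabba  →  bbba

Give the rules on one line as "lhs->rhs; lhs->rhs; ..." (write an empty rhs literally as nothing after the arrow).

  | abbaa => abb
  | bbb
  | bbbabbb
  | abaabbb => babbb

aa->; aba->b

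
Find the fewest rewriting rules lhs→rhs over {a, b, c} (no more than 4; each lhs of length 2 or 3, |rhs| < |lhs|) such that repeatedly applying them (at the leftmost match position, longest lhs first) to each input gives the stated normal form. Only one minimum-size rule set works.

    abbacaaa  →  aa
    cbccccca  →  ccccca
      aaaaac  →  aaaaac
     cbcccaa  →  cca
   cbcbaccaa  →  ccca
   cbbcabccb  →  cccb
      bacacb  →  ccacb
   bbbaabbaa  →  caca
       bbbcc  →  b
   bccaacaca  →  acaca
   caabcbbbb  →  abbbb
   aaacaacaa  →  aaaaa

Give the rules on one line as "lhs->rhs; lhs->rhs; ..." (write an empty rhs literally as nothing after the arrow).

  | abbacaaa => abacaaa => accaaa => acaa => aa
  | cbccccca => ccccca
  | aaaaac
  | cbcccaa => cccaa => cca

ba->c; bba->ba; bc->; caa->a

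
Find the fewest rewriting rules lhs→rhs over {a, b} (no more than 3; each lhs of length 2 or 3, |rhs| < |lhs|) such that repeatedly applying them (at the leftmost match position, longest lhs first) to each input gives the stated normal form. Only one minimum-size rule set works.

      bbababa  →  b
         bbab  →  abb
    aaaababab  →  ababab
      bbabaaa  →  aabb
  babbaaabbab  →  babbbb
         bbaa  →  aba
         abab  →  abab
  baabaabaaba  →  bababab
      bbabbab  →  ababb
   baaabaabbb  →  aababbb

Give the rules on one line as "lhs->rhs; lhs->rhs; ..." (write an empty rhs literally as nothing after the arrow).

  | bbababa => abbaba => aabba => aaab => b
  | bbab => abb
  | aaaababab => ababab
  | bbabaaa => abbaaa => aabaa => aabb

aaa->; baa->bb; bba->ab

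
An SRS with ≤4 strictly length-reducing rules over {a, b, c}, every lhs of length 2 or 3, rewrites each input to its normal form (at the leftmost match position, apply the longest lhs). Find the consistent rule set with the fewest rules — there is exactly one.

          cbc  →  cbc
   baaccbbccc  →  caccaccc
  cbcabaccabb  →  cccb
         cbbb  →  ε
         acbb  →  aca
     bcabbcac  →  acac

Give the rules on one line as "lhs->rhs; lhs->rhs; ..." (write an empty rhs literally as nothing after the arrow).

ba->c; bb->a; cab->

  | cbc
  | baaccbbccc => caccbbccc => caccaccc
  | cbcabaccabb => cbaccabb => ccccabb => cccb
  | cbbb => cab => ε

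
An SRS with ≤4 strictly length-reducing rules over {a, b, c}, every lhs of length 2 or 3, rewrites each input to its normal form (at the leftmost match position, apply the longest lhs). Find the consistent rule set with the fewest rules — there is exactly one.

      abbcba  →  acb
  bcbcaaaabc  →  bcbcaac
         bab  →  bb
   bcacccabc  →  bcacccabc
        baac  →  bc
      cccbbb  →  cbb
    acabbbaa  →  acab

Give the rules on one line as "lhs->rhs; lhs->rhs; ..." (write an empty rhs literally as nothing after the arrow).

  | abbcba => acba => acb
  | bcbcaaaabc => bcbcaac
  | bab => bb
  | bcacccabc

aab->; abb->a; ba->b; ccb->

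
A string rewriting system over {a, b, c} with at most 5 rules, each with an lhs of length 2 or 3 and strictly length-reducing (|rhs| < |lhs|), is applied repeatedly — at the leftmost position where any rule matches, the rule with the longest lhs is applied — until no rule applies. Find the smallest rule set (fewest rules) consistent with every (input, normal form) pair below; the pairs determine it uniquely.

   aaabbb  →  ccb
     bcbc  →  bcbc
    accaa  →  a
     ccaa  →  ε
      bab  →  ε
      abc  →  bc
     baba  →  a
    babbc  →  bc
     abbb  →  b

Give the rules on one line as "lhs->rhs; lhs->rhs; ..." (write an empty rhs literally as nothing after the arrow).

  | aaabbb => ccbbb => ccb
  | bcbc
  | accaa => aca => a
  | ccaa => ca => ε

aaa->cc; ab->b; bb->; ca->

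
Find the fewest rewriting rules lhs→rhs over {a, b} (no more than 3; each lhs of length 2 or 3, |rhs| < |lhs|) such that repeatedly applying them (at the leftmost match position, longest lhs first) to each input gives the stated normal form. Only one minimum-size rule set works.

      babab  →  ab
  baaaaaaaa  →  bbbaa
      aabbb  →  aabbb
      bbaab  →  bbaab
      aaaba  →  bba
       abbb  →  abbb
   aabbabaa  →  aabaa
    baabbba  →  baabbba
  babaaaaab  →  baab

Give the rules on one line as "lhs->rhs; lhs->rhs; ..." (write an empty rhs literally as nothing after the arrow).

aaa->b; bab->

  | babab => ab
  | baaaaaaaa => bbaaaaa => bbbaa
  | aabbb
  | bbaab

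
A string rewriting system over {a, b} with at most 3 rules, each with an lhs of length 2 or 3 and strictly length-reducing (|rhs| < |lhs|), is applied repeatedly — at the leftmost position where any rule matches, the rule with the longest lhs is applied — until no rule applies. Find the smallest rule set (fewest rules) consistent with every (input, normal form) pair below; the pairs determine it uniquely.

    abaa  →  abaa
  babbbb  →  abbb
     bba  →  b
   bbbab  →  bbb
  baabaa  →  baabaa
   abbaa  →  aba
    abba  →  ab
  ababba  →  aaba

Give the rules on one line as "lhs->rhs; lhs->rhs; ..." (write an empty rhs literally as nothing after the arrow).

bab->a; bba->b

  | abaa
  | babbbb => abbb
  | bba => b
  | bbbab => bbb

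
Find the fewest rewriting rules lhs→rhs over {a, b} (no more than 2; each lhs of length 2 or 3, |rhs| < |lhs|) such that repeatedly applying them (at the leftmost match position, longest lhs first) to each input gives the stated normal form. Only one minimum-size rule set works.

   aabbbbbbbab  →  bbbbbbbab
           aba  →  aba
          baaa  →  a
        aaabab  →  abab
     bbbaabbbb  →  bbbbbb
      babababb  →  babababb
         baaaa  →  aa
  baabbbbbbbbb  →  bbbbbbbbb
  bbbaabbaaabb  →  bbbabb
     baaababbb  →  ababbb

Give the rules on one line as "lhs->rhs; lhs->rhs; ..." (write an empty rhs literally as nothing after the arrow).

aab->b; baa->

  | aabbbbbbbab => bbbbbbbab
  | aba
  | baaa => a
  | aaabab => abab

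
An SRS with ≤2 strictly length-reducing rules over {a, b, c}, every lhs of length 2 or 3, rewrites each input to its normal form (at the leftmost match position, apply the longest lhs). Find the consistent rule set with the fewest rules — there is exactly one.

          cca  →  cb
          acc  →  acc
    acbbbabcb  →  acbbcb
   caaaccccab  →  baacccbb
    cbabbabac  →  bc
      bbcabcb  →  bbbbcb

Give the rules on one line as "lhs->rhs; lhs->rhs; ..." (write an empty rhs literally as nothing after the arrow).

  | cca => cb
  | acc
  | acbbbabcb => acbbcb
  | caaaccccab => baaccccab => baacccbb

bab->; ca->b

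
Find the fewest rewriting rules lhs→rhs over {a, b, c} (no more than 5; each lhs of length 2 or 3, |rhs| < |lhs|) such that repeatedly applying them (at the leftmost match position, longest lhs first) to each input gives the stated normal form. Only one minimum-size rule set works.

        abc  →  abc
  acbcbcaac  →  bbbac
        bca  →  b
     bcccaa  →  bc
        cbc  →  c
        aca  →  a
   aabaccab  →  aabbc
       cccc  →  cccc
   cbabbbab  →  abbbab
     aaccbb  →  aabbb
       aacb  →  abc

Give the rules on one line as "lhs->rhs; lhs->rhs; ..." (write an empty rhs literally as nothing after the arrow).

  | abc
  | acbcbcaac => bccbcaac => bbbcaac => bbbac
  | bca => b
  | bcccaa => bcca => bc

acb->bc; ca->; cb->; ccb->bb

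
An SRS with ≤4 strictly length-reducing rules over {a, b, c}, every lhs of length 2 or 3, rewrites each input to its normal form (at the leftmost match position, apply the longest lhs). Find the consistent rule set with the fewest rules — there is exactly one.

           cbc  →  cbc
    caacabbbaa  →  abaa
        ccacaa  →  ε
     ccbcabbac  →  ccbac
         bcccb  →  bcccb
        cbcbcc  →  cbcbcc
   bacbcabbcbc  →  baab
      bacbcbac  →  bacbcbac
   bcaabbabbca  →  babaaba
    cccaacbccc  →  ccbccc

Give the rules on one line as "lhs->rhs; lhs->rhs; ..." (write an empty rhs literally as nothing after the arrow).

bb->b; bbc->ab; ca->

  | cbc
  | caacabbbaa => acabbbaa => abbbaa => abbaa => abaa
  | ccacaa => ccaa => ca => ε
  | ccbcabbac => ccbbbac => ccbbac => ccbac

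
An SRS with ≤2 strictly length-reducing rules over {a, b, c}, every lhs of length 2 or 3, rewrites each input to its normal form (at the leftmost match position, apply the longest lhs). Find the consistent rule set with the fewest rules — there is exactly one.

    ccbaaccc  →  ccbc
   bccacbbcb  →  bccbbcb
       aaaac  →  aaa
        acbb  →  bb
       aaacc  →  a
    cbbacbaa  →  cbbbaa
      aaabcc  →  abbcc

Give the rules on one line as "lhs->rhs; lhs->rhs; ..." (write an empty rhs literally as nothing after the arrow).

  | ccbaaccc => ccbacc => ccbc
  | bccacbbcb => bccbbcb
  | aaaac => aaa
  | acbb => bb

aab->bb; ac->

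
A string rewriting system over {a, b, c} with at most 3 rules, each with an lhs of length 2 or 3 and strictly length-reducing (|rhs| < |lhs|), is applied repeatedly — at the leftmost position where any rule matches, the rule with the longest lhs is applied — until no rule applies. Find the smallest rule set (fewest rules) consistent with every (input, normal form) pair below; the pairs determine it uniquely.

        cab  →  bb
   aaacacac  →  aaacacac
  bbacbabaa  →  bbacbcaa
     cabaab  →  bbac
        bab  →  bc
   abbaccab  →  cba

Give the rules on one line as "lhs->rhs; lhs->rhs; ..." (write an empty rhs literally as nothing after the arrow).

  | cab => bb
  | aaacacac
  | bbacbabaa => bbacbcaa
  | cabaab => bbaab => bbac

ab->c; cab->bb; cbb->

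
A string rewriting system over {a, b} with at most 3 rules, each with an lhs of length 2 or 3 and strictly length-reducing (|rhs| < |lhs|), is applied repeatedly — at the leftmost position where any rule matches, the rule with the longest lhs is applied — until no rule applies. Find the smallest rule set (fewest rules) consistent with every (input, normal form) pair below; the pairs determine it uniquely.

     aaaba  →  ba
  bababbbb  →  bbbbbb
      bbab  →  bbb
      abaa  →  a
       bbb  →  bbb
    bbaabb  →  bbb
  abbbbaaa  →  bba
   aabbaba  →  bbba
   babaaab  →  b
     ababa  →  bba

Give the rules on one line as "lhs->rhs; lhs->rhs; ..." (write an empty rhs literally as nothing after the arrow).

  | aaaba => aaba => aba => ba
  | bababbbb => bbabbbb => bbbbbb
  | bbab => bbb
  | abaa => baa => a

ab->b; baa->a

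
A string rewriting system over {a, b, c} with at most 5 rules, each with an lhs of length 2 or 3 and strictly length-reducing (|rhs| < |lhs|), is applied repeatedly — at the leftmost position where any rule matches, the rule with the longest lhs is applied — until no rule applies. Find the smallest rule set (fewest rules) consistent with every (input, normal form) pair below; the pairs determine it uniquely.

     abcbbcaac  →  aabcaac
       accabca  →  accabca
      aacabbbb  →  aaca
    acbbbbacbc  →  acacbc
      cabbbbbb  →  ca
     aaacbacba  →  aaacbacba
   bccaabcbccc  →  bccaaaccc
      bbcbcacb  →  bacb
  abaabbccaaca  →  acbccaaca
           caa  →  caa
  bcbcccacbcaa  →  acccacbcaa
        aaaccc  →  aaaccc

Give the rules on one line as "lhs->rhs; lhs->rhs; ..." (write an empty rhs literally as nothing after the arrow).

baa->cb; bb->; bbc->b; bcb->a

  | abcbbcaac => aabcaac
  | accabca
  | aacabbbb => aacabb => aaca
  | acbbbbacbc => acbbacbc => acacbc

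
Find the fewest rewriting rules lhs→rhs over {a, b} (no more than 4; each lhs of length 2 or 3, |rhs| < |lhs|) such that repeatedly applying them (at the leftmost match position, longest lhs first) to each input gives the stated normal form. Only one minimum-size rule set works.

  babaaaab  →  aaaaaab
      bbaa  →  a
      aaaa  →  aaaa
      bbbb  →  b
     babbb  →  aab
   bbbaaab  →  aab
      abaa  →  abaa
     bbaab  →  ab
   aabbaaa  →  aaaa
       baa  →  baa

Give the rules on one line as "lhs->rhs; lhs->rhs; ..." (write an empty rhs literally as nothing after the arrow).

bab->aa; bb->b; bba->

  | babaaaab => aaaaaab
  | bbaa => a
  | aaaa
  | bbbb => bbb => bb => b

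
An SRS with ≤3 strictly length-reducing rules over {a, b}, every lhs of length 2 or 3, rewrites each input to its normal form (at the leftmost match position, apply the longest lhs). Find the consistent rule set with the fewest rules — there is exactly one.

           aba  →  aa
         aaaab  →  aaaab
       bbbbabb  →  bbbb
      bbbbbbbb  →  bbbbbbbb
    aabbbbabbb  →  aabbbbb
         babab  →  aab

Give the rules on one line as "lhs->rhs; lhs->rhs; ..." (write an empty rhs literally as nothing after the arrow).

  | aba => aa
  | aaaab
  | bbbbabb => bbbb
  | bbbbbbbb

ba->a; bba->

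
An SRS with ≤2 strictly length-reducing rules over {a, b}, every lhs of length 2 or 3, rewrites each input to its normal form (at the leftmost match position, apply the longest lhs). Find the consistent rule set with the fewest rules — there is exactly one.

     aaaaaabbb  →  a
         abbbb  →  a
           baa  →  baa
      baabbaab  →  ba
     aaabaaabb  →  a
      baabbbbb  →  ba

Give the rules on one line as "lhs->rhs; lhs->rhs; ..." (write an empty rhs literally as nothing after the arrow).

  | aaaaaabbb => aaaaabbb => aaaabbb => aaabbb => aabbb => abbb => abb => ab => a
  | abbbb => abbb => abb => ab => a
  | baa
  | baabbaab => babbaab => babaab => baaab => baab => bab => ba

aab->ab; ab->a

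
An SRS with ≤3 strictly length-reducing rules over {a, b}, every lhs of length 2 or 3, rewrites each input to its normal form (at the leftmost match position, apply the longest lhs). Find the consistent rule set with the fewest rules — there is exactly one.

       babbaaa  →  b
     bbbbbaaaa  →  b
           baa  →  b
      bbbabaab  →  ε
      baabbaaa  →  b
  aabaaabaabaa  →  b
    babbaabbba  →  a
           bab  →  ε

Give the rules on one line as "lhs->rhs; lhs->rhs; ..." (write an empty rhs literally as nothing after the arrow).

  | babbaaa => bbbaaa => baaa => baa => ba => b
  | bbbbbaaaa => bbbaaaa => baaaa => baaa => baa => ba => b
  | baa => ba => b
  | bbbabaab => babaab => bbaab => aab => bb => ε

aa->b; ba->b; bb->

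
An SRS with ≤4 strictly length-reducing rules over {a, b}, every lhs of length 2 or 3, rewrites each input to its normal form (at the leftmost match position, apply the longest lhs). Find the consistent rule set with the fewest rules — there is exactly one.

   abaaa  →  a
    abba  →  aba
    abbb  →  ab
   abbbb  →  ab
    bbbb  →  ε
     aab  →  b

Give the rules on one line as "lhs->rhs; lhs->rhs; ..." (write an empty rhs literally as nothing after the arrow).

  | abaaa => aaa => a
  | abba => aba
  | abbb => abb => ab
  | abbbb => abbb => abb => ab

aa->; abb->ab; baa->a; bb->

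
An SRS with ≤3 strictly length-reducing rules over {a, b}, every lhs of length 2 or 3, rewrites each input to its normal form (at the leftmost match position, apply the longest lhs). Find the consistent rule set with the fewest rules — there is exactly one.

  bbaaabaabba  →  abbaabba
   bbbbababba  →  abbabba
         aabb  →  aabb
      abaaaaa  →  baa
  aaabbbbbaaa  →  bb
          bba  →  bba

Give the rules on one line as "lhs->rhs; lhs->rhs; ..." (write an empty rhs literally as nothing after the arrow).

  | bbaaabaabba => bbbbaabba => abbaabba
  | bbbbababba => abbababba => abbabba
  | aabb
  | abaaaaa => aaaaa => baa

aaa->b; aba->a; bbb->ab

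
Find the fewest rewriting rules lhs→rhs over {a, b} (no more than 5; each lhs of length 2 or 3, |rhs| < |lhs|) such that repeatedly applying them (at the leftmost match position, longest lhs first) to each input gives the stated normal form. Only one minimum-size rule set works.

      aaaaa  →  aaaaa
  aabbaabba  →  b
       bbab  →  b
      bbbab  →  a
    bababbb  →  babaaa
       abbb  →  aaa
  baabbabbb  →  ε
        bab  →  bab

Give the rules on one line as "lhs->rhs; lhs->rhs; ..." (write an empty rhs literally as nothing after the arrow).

aab->; bb->b; bba->b; bbb->aa

  | aaaaa
  | aabbaabba => baabba => bba => b
  | bbab => bb => b
  | bbbab => aaab => a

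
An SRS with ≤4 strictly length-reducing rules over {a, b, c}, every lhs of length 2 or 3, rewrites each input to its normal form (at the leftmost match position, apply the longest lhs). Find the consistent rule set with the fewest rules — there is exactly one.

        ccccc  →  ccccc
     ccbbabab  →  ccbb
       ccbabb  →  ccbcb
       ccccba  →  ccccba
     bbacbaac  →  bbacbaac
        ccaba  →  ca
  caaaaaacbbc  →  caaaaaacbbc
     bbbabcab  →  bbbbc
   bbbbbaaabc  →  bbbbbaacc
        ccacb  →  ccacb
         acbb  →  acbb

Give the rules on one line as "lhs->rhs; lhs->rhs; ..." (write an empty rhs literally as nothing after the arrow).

ab->c; bcc->bb; cab->

  | ccccc
  | ccbbabab => ccbbcab => ccbb
  | ccbabb => ccbcb
  | ccccba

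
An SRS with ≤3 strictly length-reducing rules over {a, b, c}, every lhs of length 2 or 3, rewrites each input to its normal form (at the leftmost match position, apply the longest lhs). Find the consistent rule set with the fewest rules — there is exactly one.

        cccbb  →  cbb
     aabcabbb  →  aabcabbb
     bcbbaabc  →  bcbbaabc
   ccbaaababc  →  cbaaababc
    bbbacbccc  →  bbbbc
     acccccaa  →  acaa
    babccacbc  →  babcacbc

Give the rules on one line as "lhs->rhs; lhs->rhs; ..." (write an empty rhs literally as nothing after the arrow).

bac->b; cc->c

  | cccbb => ccbb => cbb
  | aabcabbb
  | bcbbaabc
  | ccbaaababc => cbaaababc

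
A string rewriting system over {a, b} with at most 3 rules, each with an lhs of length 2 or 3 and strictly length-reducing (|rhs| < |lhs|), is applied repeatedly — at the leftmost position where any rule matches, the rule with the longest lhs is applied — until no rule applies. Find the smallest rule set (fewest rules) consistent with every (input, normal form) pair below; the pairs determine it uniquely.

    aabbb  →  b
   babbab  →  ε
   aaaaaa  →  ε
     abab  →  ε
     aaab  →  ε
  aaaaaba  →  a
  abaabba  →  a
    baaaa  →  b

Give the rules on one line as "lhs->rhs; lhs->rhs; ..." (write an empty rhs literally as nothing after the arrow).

  | aabbb => bbb => b
  | babbab => bbab => ab => ε
  | aaaaaa => aaaa => aa => ε
  | abab => ab => ε

aa->; ab->; bb->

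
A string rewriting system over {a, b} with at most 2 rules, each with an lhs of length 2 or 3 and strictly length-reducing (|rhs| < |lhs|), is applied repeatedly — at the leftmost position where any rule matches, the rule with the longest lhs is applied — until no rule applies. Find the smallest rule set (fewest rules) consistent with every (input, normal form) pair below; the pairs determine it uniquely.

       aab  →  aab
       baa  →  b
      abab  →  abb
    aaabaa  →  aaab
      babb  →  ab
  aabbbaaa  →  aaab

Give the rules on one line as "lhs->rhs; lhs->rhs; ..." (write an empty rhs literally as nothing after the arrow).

ba->b; bbb->ab

  | aab
  | baa => ba => b
  | abab => abb
  | aaabaa => aaaba => aaab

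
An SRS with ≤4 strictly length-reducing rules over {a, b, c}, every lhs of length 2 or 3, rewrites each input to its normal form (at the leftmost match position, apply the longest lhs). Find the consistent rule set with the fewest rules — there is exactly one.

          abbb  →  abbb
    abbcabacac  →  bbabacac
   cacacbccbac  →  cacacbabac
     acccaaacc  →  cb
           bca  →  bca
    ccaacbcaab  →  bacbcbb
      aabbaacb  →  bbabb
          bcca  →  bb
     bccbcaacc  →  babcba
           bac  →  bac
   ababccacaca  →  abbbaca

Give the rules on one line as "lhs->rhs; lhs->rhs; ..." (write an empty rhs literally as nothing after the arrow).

aa->b; acc->; bbc->ab; cc->a

  | abbb
  | abbcabacac => aababacac => bbabacac
  | cacacbccbac => cacacbabac
  | acccaaacc => caaacc => cbacc => cb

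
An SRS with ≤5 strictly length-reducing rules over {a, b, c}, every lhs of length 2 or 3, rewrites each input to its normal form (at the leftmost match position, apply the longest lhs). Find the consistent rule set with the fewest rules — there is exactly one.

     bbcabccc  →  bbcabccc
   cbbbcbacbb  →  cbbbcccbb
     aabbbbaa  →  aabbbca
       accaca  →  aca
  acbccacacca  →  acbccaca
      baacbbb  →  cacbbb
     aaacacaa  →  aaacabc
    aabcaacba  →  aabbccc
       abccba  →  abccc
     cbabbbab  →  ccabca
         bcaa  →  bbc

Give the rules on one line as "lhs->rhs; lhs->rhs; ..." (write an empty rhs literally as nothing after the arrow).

  | bbcabccc
  | cbbbcbacbb => cbbbcccbb
  | aabbbbaa => aabbbca
  | accaca => aca

acc->; ba->c; bab->ca; caa->bc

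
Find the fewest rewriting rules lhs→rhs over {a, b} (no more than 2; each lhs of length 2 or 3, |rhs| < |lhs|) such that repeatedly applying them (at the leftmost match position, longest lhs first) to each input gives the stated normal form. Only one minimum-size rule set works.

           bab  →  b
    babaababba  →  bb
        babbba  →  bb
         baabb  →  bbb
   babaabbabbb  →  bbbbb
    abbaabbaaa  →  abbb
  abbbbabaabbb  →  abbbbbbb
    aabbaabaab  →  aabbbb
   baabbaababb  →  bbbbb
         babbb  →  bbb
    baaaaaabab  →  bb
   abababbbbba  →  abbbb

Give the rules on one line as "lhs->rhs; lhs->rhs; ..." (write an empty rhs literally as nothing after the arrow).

ba->; baa->b

  | bab => b
  | babaababba => baababba => bbabba => bbba => bb
  | babbba => bbba => bb
  | baabb => bbb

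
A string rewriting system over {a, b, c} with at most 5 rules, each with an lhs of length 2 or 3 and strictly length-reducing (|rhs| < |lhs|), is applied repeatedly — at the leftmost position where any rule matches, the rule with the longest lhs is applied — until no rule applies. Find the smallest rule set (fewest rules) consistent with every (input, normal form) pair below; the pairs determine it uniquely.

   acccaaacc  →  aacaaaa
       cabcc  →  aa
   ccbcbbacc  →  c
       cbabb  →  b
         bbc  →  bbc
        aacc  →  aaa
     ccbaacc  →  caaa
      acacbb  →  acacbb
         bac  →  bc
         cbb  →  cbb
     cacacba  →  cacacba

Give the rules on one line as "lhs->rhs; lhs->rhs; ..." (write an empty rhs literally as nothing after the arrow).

  | acccaaacc => aacaaacc => aacaaaa
  | cabcc => cccc => acc => aa
  | ccbcbbacc => abcbbacc => ccbbacc => abbacc => cbacc => cbcc => c
  | cbabb => cbcb => b

ab->c; bac->bc; cbc->; cc->a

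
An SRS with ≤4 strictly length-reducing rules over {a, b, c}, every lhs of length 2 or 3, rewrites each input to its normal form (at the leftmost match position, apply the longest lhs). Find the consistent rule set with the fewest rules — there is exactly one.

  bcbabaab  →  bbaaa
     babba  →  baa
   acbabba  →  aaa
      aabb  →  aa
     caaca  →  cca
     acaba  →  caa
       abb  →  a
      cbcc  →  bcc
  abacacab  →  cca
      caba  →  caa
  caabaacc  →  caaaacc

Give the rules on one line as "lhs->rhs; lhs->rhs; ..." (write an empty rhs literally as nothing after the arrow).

  | bcbabaab => bbabaab => bbaaab => bbaaa
  | babba => baba => baa
  | acbabba => ababba => aabba => aaba => aaa
  | aabb => aab => aa

ab->a; aca->ca; cb->b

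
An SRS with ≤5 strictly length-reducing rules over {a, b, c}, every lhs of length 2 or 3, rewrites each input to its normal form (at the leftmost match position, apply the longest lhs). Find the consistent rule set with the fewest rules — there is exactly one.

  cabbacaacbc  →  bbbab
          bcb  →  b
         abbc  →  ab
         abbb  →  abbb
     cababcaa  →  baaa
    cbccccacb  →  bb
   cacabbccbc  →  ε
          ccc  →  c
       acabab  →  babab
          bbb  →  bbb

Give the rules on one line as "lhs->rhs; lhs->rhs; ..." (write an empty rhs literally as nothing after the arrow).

ac->b; bc->; ca->; cc->

  | cabbacaacbc => bbacaacbc => bbbaacbc => bbbabbc => bbbab
  | bcb => b
  | abbc => ab
  | abbb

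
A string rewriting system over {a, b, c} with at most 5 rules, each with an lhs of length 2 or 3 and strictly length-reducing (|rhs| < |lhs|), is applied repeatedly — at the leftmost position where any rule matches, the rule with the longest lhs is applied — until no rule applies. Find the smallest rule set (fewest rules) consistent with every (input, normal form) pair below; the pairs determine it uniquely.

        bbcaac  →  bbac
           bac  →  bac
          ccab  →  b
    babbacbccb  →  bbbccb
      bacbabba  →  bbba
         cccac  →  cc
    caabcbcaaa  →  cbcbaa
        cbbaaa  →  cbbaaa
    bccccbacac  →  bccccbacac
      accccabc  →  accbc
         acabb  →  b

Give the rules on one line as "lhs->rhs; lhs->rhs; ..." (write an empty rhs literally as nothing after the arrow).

ab->b; acb->; bca->b; cca->

  | bbcaac => bbac
  | bac
  | ccab => b
  | babbacbccb => bbbacbccb => bbbccb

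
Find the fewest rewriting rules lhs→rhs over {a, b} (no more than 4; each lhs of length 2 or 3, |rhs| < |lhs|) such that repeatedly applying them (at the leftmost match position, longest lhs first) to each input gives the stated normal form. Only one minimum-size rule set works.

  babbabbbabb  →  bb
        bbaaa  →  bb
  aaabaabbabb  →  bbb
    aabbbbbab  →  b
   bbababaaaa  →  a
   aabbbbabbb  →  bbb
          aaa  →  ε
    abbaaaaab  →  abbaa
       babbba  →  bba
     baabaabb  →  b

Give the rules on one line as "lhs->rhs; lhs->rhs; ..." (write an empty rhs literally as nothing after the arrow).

aaa->; aab->aa; bab->

  | babbabbbabb => babbbabb => bbabb => bb
  | bbaaa => bb
  | aaabaabbabb => baabbabb => baababb => baaabb => bbb
  | aabbbbbab => aabbbbab => aabbbab => aabbab => aabab => aaab => b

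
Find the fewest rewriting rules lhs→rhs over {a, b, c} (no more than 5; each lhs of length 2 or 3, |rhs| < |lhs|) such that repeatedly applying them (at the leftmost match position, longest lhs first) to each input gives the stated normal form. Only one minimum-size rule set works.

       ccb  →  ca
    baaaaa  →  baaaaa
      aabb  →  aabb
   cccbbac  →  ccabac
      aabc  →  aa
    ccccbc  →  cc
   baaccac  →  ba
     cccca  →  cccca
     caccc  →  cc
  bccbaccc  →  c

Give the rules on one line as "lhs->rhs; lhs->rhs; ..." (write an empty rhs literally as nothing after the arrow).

acc->c; bc->; cac->; cb->a

  | ccb => ca
  | baaaaa
  | aabb
  | cccbbac => ccabac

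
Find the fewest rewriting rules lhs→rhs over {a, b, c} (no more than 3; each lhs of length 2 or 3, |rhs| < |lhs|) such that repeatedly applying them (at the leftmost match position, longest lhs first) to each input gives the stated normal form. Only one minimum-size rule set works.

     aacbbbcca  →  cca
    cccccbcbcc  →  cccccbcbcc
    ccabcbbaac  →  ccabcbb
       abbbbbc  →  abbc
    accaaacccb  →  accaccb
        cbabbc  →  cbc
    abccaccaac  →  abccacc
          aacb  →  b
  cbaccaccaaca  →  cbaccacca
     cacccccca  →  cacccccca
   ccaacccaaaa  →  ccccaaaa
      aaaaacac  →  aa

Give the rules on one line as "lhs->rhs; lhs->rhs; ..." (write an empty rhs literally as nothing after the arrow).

aac->; bab->; bbb->

  | aacbbbcca => bbbcca => cca
  | cccccbcbcc
  | ccabcbbaac => ccabcbb
  | abbbbbc => abbc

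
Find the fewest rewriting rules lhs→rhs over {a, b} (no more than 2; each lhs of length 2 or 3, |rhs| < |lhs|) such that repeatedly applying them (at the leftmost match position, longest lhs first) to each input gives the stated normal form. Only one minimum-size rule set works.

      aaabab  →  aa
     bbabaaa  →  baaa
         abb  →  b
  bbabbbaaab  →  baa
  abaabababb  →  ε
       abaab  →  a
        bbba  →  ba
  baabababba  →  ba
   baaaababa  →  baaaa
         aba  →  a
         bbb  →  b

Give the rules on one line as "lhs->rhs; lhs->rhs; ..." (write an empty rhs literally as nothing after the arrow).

ab->; bb->b

  | aaabab => aaab => aa
  | bbabaaa => babaaa => baaa
  | abb => b
  | bbabbbaaab => babbbaaab => bbbaaab => bbaaab => baaab => baa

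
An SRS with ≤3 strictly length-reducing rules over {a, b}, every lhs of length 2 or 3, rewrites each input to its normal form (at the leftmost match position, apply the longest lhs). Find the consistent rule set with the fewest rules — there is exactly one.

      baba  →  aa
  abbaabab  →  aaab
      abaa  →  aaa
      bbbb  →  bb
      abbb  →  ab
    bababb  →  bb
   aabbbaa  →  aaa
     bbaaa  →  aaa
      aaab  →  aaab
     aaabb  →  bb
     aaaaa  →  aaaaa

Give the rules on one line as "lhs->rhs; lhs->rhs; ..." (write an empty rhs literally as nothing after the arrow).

abb->bb; ba->a; bbb->ab

  | baba => aba => aa
  | abbaabab => bbaabab => baabab => aabab => aaab
  | abaa => aaa
  | bbbb => abb => bb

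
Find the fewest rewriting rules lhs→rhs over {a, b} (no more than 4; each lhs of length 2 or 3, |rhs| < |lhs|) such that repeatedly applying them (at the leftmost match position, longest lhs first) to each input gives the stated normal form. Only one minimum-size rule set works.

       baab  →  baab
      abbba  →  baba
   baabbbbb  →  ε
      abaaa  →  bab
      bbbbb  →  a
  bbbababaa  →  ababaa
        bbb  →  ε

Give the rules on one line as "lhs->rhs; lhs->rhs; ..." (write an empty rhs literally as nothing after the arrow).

  | baab
  | abbba => baba
  | baabbbbb => bababbb => babbab => bbaab => aaab => bbb => ε
  | abaaa => abbb => bab

aaa->bb; abb->ba; bb->a; bbb->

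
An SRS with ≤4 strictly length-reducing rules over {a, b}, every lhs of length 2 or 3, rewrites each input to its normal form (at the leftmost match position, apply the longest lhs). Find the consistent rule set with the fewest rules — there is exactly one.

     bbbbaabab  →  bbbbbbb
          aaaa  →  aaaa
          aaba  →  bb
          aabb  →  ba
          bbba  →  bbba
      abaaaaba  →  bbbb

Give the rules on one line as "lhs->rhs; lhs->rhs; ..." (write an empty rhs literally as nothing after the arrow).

  | bbbbaabab => bbbbabab => bbbbbbb
  | aaaa
  | aaba => aba => bb
  | aabb => abb => ba

aab->ab; aba->bb; abb->ba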